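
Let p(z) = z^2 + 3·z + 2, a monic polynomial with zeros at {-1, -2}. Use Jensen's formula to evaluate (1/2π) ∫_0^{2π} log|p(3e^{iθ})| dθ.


Zeros: -2, -1; r = 3.
Inside |z| < r: -2, -1. Outside (|z| ≥ r): ∅.
p(0) = 2, so log|p(0)| = log(2) = 0.6931.
Apply Jensen: I(r) = log|p(0)| + Σ_k log(r/|z_k|), summed over zeros inside |z| < r.
  log(r/|z_k|) for z_k = -1: log(3/1) = 1.0986
  log(r/|z_k|) for z_k = -2: log(3/2) = 0.4055
Sum over inside zeros: 1.5041.
I(r) = log|p(0)| + (inside sum) = 0.6931 + 1.5041 = 2.1972.
Closed form (all zeros inside, monic): I(r) = n·log(r) = 2·log(3) = 2.1972. ✓

I(r) ≈ 2.1972.


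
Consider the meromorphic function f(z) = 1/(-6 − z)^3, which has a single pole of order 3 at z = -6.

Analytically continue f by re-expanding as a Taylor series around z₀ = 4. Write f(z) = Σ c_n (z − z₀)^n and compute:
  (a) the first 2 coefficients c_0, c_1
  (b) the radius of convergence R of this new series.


Let w = z − z₀, so z = z₀ + w.
Then -6 − z = -6 − (z₀ + w) = (-6 − z₀) − w = -10 − w.
f(z) = 1/(-10 − w)^3 = (1/(-10)^3) · (1 − w/(-10))^{−3}.
By the binomial series (1−u)^{−3} = Σ_{n≥0} C(n+2, 2) u^n for |u|<1, with u = w/(-10):
  c_n = C(n+2, 2) / (-10)^(n+3).
  c_0 = 1/(-10)^3 = -1/1000.
  c_1 = 3/(-10)^4 = 3/10000.
The series is valid for |w/d| < 1, i.e. |z − z₀| < |d|.
Radius of convergence: R = |-6 − z₀| = |-10| = 10 (distance from z₀ to the singularity z = -6).

c_0 = -1/1000, c_1 = 3/10000; R = 10.


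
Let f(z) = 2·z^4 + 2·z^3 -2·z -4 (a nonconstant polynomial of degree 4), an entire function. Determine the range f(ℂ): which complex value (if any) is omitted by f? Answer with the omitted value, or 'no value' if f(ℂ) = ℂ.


Little Picard bounds the complement of f(ℂ) to at most one point.
For every w ∈ ℂ, the equation p(z) − w = 0 is a nonconstant polynomial in z and hence has at least one root by the fundamental theorem of algebra. So p is surjective onto ℂ, omitting no value.

Omitted value: no value.


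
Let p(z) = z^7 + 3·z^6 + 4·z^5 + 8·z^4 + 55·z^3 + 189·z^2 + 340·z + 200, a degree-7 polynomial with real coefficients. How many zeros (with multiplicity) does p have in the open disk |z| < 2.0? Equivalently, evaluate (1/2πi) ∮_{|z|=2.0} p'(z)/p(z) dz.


The zeros of p are: -1, (-2 + 1i), (-2 - 1i), (-1 + 2i), (-1 - 2i), (2 + 2i), (2 - 2i).
Their magnitudes are: 1, 2.236, 2.236, 2.236, 2.236, 2.828, 2.828.
Zeros with |z| < R = 2.0: -1.
Count = 1.
By the argument principle, (1/2πi) ∮_{|z|=R} p'(z)/p(z) dz equals exactly this count.

Number of zeros inside |z| < 2.0: 1.


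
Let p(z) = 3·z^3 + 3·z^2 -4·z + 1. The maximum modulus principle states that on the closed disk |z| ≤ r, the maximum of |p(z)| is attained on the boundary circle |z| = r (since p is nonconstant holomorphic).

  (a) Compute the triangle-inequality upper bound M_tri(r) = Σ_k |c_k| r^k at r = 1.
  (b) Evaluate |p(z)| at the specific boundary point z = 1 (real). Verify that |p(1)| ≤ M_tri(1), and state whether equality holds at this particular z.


Coefficients: c_0 = 1, c_1 = -4, c_2 = 3, c_3 = 3. Radius r = 1.
Part (a). Triangle bound: M_tri(r) = Σ_k |c_k| r^k
  = |1|·1^0 + |-4|·1^1 + |3|·1^2 + |3|·1^3
  = 1 + 4 + 3 + 3 = 11.
This bounds M(r) := max_{|z|=r} |p(z)| from above; equality holds iff all terms c_k z^k can be made to align in phase at a single z on |z|=r.
Part (b). At z = 1 (real, on the circle |z| = r):
  p(1) = (1)·1^0 + (-4)·1^1 + (3)·1^2 + (3)·1^3 = 3.
  |p(1)| = 3.
Check: |p(1)| = 3 ≤ 11 = M_tri(1). ✓ Equality does not hold at z = 1 (the coefficients have mixed signs, so the terms do not all align in phase there).

M_tri(1) = 11; |p(1)| = 3; equality at z=1: no.


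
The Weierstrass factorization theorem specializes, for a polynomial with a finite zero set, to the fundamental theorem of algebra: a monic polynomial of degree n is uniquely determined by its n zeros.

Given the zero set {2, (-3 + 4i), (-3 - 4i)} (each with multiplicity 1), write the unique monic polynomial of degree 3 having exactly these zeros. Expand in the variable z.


The polynomial is p(z) = ∏_{α ∈ S} (z − α), where S = {2, (-3 + 4i), (-3 - 4i)}.
Expanding the product yields: p(z) = z^3 + 4·z^2 + 13·z -50.
Note conjugate pairs combine to real quadratics: (z − (-3+4i))(z − (-3−4i)) = z² + 6z + 25.
The resulting polynomial has degree 3 and real coefficients as required.

p(z) = z^3 + 4·z^2 + 13·z -50.


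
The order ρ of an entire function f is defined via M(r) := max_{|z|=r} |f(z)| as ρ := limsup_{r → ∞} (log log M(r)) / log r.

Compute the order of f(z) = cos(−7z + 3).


cos(w) is a linear combination of e^{iw} and e^{−iw} (or e^w, e^{−w} in the hyperbolic case), so |cos(w)| ≤ e^{|w|}. With w = −7z + 3, |w| ≤ 7|z| + 3 = 7r + 3 on |z| = r, giving M(r) ≤ e^{7r + 3}, so ρ ≤ 1. On a suitable ray (z = it for sin/cos; z = t for sinh/cosh, t real → ∞), |cos(−7z + 3)| grows like e^{7|t|}/2, so ρ ≥ 1. Hence ρ = 1.
Therefore ρ = 1.

Order ρ = 1.


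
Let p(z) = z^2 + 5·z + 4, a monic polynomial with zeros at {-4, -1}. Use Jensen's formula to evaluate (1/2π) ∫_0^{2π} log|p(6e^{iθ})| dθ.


Zeros: -4, -1; r = 6.
Inside |z| < r: -4, -1. Outside (|z| ≥ r): ∅.
p(0) = 4, so log|p(0)| = log(4) = 1.3863.
Apply Jensen: I(r) = log|p(0)| + Σ_k log(r/|z_k|), summed over zeros inside |z| < r.
  log(r/|z_k|) for z_k = -4: log(6/4) = 0.4055
  log(r/|z_k|) for z_k = -1: log(6/1) = 1.7918
Sum over inside zeros: 2.1972.
I(r) = log|p(0)| + (inside sum) = 1.3863 + 2.1972 = 3.5835.
Closed form (all zeros inside, monic): I(r) = n·log(r) = 2·log(6) = 3.5835. ✓

I(r) ≈ 3.5835.


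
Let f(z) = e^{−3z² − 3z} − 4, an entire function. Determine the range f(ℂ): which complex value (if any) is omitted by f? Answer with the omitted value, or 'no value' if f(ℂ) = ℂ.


Little Picard bounds the complement of f(ℂ) to at most one point.
The exponent g(z) = −3z² − 3z is a nonconstant polynomial, hence surjective onto ℂ. So e^{g(z)} takes every value in {e^w : w ∈ ℂ} = ℂ ∖ {0}. Adding -4 shifts the range to ℂ ∖ {-4}. f omits exactly -4.

Omitted value: -4.


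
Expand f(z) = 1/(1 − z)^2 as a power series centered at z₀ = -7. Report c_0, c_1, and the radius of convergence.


Let w = z − z₀, so z = z₀ + w.
Then 1 − z = 1 − (z₀ + w) = (1 − z₀) − w = 8 − w.
f(z) = 1/(8 − w)^2 = (1/(8)^2) · (1 − w/(8))^{−2}.
By the binomial series (1−u)^{−2} = Σ_{n≥0} C(n+1, 1) u^n for |u|<1, with u = w/(8):
  c_n = C(n+1, 1) / (8)^(n+2).
  c_0 = 1/(8)^2 = 1/64.
  c_1 = 2/(8)^3 = 1/256.
The series is valid for |w/d| < 1, i.e. |z − z₀| < |d|.
Radius of convergence: R = |1 − z₀| = |8| = 8 (distance from z₀ to the singularity z = 1).

c_0 = 1/64, c_1 = 1/256; R = 8.


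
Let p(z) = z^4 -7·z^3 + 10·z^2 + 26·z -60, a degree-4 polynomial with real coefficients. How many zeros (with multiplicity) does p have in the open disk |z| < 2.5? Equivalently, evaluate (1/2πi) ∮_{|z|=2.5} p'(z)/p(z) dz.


The zeros of p are: 3, (3 + 1i), (3 - 1i), -2.
Their magnitudes are: 3, 3.162, 3.162, 2.
Zeros with |z| < R = 2.5: -2.
Count = 1.
By the argument principle, (1/2πi) ∮_{|z|=R} p'(z)/p(z) dz equals exactly this count.

Number of zeros inside |z| < 2.5: 1.


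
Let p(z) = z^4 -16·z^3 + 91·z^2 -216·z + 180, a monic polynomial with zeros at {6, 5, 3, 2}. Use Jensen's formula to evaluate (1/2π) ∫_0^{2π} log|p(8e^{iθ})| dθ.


Zeros: 2, 3, 5, 6; r = 8.
Inside |z| < r: 2, 3, 5, 6. Outside (|z| ≥ r): ∅.
p(0) = 180, so log|p(0)| = log(180) = 5.1930.
Apply Jensen: I(r) = log|p(0)| + Σ_k log(r/|z_k|), summed over zeros inside |z| < r.
  log(r/|z_k|) for z_k = 6: log(8/6) = 0.2877
  log(r/|z_k|) for z_k = 5: log(8/5) = 0.4700
  log(r/|z_k|) for z_k = 3: log(8/3) = 0.9808
  log(r/|z_k|) for z_k = 2: log(8/2) = 1.3863
Sum over inside zeros: 3.1248.
I(r) = log|p(0)| + (inside sum) = 5.1930 + 3.1248 = 8.3178.
Closed form (all zeros inside, monic): I(r) = n·log(r) = 4·log(8) = 8.3178. ✓

I(r) ≈ 8.3178.


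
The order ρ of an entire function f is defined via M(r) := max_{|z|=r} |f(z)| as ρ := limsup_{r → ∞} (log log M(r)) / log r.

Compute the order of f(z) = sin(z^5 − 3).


Write sin(w) = (e^{iw} ± e^{−iw})/(2 or 2i), so |sin(w)| ≤ e^{|w|}. With w = z^5 − 3, |w| ≤ 1r^5 + 3 on |z|=r, giving M(r) ≤ e^{1r^5 + 3} and ρ ≤ 5. For the lower bound, choose z on |z|=r with 1z^5 purely imaginary of modulus 1r^5; then |sin(z^5 − 3)| grows like e^{1r^5}/2, so ρ ≥ 5. Hence ρ = 5.
Therefore ρ = 5.

Order ρ = 5.


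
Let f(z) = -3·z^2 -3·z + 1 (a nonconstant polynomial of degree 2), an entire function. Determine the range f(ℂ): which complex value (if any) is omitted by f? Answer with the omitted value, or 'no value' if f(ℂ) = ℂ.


Little Picard bounds the complement of f(ℂ) to at most one point.
For every w ∈ ℂ, the equation p(z) − w = 0 is a nonconstant polynomial in z and hence has at least one root by the fundamental theorem of algebra. So p is surjective onto ℂ, omitting no value.

Omitted value: no value.


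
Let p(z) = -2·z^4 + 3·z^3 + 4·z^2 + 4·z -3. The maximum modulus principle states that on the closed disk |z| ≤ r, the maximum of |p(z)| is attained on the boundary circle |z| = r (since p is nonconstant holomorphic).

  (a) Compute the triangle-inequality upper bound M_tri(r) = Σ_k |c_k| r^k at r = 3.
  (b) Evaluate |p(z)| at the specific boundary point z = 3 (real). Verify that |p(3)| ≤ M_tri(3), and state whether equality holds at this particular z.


Coefficients: c_0 = -3, c_1 = 4, c_2 = 4, c_3 = 3, c_4 = -2. Radius r = 3.
Part (a). Triangle bound: M_tri(r) = Σ_k |c_k| r^k
  = |-3|·3^0 + |4|·3^1 + |4|·3^2 + |3|·3^3 + |-2|·3^4
  = 3 + 12 + 36 + 81 + 162 = 294.
This bounds M(r) := max_{|z|=r} |p(z)| from above; equality holds iff all terms c_k z^k can be made to align in phase at a single z on |z|=r.
Part (b). At z = 3 (real, on the circle |z| = r):
  p(3) = (-3)·3^0 + (4)·3^1 + (4)·3^2 + (3)·3^3 + (-2)·3^4 = -36.
  |p(3)| = 36.
Check: |p(3)| = 36 ≤ 294 = M_tri(3). ✓ Equality does not hold at z = 3 (the coefficients have mixed signs, so the terms do not all align in phase there).

M_tri(3) = 294; |p(3)| = 36; equality at z=3: no.


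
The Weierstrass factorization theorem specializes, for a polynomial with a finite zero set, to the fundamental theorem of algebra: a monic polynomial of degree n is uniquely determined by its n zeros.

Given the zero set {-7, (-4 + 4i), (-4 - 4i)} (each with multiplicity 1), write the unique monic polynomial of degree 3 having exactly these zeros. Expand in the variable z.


The polynomial is p(z) = ∏_{α ∈ S} (z − α), where S = {-7, (-4 + 4i), (-4 - 4i)}.
Expanding the product yields: p(z) = z^3 + 15·z^2 + 88·z + 224.
Note conjugate pairs combine to real quadratics: (z − (-4+4i))(z − (-4−4i)) = z² + 8z + 32.
The resulting polynomial has degree 3 and real coefficients as required.

p(z) = z^3 + 15·z^2 + 88·z + 224.


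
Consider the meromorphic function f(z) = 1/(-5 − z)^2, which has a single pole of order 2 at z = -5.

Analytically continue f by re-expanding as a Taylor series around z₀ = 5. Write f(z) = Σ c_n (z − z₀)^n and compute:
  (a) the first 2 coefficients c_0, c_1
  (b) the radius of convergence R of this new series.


Let w = z − z₀, so z = z₀ + w.
Then -5 − z = -5 − (z₀ + w) = (-5 − z₀) − w = -10 − w.
f(z) = 1/(-10 − w)^2 = (1/(-10)^2) · (1 − w/(-10))^{−2}.
By the binomial series (1−u)^{−2} = Σ_{n≥0} C(n+1, 1) u^n for |u|<1, with u = w/(-10):
  c_n = C(n+1, 1) / (-10)^(n+2).
  c_0 = 1/(-10)^2 = 1/100.
  c_1 = 2/(-10)^3 = -1/500.
The series is valid for |w/d| < 1, i.e. |z − z₀| < |d|.
Radius of convergence: R = |-5 − z₀| = |-10| = 10 (distance from z₀ to the singularity z = -5).

c_0 = 1/100, c_1 = -1/500; R = 10.


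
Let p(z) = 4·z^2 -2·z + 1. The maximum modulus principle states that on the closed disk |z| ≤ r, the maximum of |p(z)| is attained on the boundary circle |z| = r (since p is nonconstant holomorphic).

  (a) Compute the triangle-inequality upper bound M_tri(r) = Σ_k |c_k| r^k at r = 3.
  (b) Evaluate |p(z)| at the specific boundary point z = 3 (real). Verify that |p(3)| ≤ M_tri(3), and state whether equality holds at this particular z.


Coefficients: c_0 = 1, c_1 = -2, c_2 = 4. Radius r = 3.
Part (a). Triangle bound: M_tri(r) = Σ_k |c_k| r^k
  = |1|·3^0 + |-2|·3^1 + |4|·3^2
  = 1 + 6 + 36 = 43.
This bounds M(r) := max_{|z|=r} |p(z)| from above; equality holds iff all terms c_k z^k can be made to align in phase at a single z on |z|=r.
Part (b). At z = 3 (real, on the circle |z| = r):
  p(3) = (1)·3^0 + (-2)·3^1 + (4)·3^2 = 31.
  |p(3)| = 31.
Check: |p(3)| = 31 ≤ 43 = M_tri(3). ✓ Equality does not hold at z = 3 (the coefficients have mixed signs, so the terms do not all align in phase there).

M_tri(3) = 43; |p(3)| = 31; equality at z=3: no.


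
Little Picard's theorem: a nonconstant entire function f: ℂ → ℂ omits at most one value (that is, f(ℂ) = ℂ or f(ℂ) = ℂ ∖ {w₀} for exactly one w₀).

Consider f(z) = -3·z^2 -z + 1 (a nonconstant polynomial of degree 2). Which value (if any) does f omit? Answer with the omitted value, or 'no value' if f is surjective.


Little Picard bounds the complement of f(ℂ) to at most one point.
For every w ∈ ℂ, the equation p(z) − w = 0 is a nonconstant polynomial in z and hence has at least one root by the fundamental theorem of algebra. So p is surjective onto ℂ, omitting no value.

Omitted value: no value.


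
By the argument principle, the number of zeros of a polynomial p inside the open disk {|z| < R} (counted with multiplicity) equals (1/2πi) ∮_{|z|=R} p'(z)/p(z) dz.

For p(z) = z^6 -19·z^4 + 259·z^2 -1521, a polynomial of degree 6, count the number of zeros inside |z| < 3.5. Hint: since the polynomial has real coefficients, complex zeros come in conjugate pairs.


The zeros of p are: (3 + 2i), (3 - 2i), -3, 3, (-3 + 2i), (-3 - 2i).
Their magnitudes are: 3.606, 3.606, 3, 3, 3.606, 3.606.
Zeros with |z| < R = 3.5: -3, 3.
Count = 2.
By the argument principle, (1/2πi) ∮_{|z|=R} p'(z)/p(z) dz equals exactly this count.

Number of zeros inside |z| < 3.5: 2.


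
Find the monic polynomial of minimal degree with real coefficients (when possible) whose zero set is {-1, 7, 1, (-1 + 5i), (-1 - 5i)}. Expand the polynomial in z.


The polynomial is p(z) = ∏_{α ∈ S} (z − α), where S = {-1, 7, 1, (-1 + 5i), (-1 - 5i)}.
Expanding the product yields: p(z) = z^5 -5·z^4 + 11·z^3 -177·z^2 -12·z + 182.
Note conjugate pairs combine to real quadratics: (z − (-1+5i))(z − (-1−5i)) = z² + 2z + 26.
The resulting polynomial has degree 5 and real coefficients as required.

p(z) = z^5 -5·z^4 + 11·z^3 -177·z^2 -12·z + 182.


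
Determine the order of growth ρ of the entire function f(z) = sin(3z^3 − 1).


Write sin(w) = (e^{iw} ± e^{−iw})/(2 or 2i), so |sin(w)| ≤ e^{|w|}. With w = 3z^3 − 1, |w| ≤ 3r^3 + 1 on |z|=r, giving M(r) ≤ e^{3r^3 + 1} and ρ ≤ 3. For the lower bound, choose z on |z|=r with 3z^3 purely imaginary of modulus 3r^3; then |sin(3z^3 − 1)| grows like e^{3r^3}/2, so ρ ≥ 3. Hence ρ = 3.
Therefore ρ = 3.

Order ρ = 3.


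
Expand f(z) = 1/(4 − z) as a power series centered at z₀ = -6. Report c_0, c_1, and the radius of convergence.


Let w = z − z₀, so z = z₀ + w.
Then 4 − z = 4 − (z₀ + w) = (4 − z₀) − w = 10 − w.
f(z) = 1/(10 − w) = (1/(10)) · 1/(1 − w/(10)) = Σ_{n≥0} w^n / (10)^(n+1).
So c_n = 1/(10)^(n+1):
  c_0 = 1/(10)^1 = 1/10.
  c_1 = 1/(10)^2 = 1/100.
The series is valid for |w/d| < 1, i.e. |z − z₀| < |d|.
Radius of convergence: R = |4 − z₀| = |10| = 10 (distance from z₀ to the singularity z = 4).

c_0 = 1/10, c_1 = 1/100; R = 10.


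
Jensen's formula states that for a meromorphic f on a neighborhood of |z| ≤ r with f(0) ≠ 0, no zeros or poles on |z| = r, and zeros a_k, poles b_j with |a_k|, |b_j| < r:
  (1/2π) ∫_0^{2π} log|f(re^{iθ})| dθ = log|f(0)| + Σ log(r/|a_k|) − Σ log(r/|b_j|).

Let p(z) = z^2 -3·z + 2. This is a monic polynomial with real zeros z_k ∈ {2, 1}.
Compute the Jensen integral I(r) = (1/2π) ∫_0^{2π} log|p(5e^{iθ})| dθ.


Zeros: 1, 2; r = 5.
Inside |z| < r: 1, 2. Outside (|z| ≥ r): ∅.
p(0) = 2, so log|p(0)| = log(2) = 0.6931.
Apply Jensen: I(r) = log|p(0)| + Σ_k log(r/|z_k|), summed over zeros inside |z| < r.
  log(r/|z_k|) for z_k = 2: log(5/2) = 0.9163
  log(r/|z_k|) for z_k = 1: log(5/1) = 1.6094
Sum over inside zeros: 2.5257.
I(r) = log|p(0)| + (inside sum) = 0.6931 + 2.5257 = 3.2189.
Closed form (all zeros inside, monic): I(r) = n·log(r) = 2·log(5) = 3.2189. ✓

I(r) ≈ 3.2189.


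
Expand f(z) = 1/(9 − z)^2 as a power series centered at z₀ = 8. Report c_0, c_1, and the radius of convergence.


Let w = z − z₀, so z = z₀ + w.
Then 9 − z = 9 − (z₀ + w) = (9 − z₀) − w = 1 − w.
f(z) = 1/(1 − w)^2 = (1/(1)^2) · (1 − w/(1))^{−2}.
By the binomial series (1−u)^{−2} = Σ_{n≥0} C(n+1, 1) u^n for |u|<1, with u = w/(1):
  c_n = C(n+1, 1) / (1)^(n+2).
  c_0 = 1/(1)^2 = 1.
  c_1 = 2/(1)^3 = 2.
The series is valid for |w/d| < 1, i.e. |z − z₀| < |d|.
Radius of convergence: R = |9 − z₀| = |1| = 1 (distance from z₀ to the singularity z = 9).

c_0 = 1, c_1 = 2; R = 1.


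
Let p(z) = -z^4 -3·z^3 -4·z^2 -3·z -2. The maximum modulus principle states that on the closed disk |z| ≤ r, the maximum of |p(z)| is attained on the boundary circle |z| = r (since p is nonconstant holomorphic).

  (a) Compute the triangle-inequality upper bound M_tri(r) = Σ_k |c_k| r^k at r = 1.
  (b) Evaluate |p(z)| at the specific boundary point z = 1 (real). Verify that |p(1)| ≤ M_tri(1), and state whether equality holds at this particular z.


Coefficients: c_0 = -2, c_1 = -3, c_2 = -4, c_3 = -3, c_4 = -1. Radius r = 1.
Part (a). Triangle bound: M_tri(r) = Σ_k |c_k| r^k
  = |-2|·1^0 + |-3|·1^1 + |-4|·1^2 + |-3|·1^3 + |-1|·1^4
  = 2 + 3 + 4 + 3 + 1 = 13.
This bounds M(r) := max_{|z|=r} |p(z)| from above; equality holds iff all terms c_k z^k can be made to align in phase at a single z on |z|=r.
Part (b). At z = 1 (real, on the circle |z| = r):
  p(1) = (-2)·1^0 + (-3)·1^1 + (-4)·1^2 + (-3)·1^3 + (-1)·1^4 = -13.
  |p(1)| = 13.
Since all nonzero coefficients share the same sign, |p(1)| = 13 = M_tri(1); the triangle bound is attained at z = 1, so in fact M(r) = 13.

M_tri(1) = 13; |p(1)| = 13; equality at z=1: yes.


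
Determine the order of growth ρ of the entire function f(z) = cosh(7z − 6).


cosh(w) is a linear combination of e^{iw} and e^{−iw} (or e^w, e^{−w} in the hyperbolic case), so |cosh(w)| ≤ e^{|w|}. With w = 7z − 6, |w| ≤ 7|z| + 6 = 7r + 6 on |z| = r, giving M(r) ≤ e^{7r + 6}, so ρ ≤ 1. On a suitable ray (z = it for sin/cos; z = t for sinh/cosh, t real → ∞), |cosh(7z − 6)| grows like e^{7|t|}/2, so ρ ≥ 1. Hence ρ = 1.
Therefore ρ = 1.

Order ρ = 1.


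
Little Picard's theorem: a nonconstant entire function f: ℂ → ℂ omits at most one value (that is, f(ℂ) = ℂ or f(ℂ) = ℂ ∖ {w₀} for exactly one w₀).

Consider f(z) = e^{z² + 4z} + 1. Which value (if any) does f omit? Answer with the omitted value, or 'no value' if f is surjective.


Little Picard bounds the complement of f(ℂ) to at most one point.
The exponent g(z) = z² + 4z is a nonconstant polynomial, hence surjective onto ℂ. So e^{g(z)} takes every value in {e^w : w ∈ ℂ} = ℂ ∖ {0}. Adding 1 shifts the range to ℂ ∖ {1}. f omits exactly 1.

Omitted value: 1.


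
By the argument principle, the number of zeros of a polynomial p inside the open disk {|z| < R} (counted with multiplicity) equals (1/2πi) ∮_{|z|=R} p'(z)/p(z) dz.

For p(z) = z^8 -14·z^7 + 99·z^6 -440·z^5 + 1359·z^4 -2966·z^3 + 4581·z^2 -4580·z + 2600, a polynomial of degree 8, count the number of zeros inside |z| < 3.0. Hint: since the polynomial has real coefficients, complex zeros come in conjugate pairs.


The zeros of p are: (3 + 2i), (3 - 2i), (2 + 2i), (2 - 2i), (1 + 2i), (1 - 2i), (1 + 2i), (1 - 2i).
Their magnitudes are: 3.606, 3.606, 2.828, 2.828, 2.236, 2.236, 2.236, 2.236.
Zeros with |z| < R = 3.0: (2 + 2i), (2 - 2i), (1 + 2i), (1 - 2i), (1 + 2i), (1 - 2i).
Count = 6.
By the argument principle, (1/2πi) ∮_{|z|=R} p'(z)/p(z) dz equals exactly this count.

Number of zeros inside |z| < 3.0: 6.


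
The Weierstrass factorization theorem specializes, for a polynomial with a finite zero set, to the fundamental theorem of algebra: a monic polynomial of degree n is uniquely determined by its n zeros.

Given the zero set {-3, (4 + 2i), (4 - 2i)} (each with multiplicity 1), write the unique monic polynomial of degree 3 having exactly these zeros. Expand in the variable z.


The polynomial is p(z) = ∏_{α ∈ S} (z − α), where S = {-3, (4 + 2i), (4 - 2i)}.
Expanding the product yields: p(z) = z^3 -5·z^2 -4·z + 60.
Note conjugate pairs combine to real quadratics: (z − (4+2i))(z − (4−2i)) = z² − 8z + 20.
The resulting polynomial has degree 3 and real coefficients as required.

p(z) = z^3 -5·z^2 -4·z + 60.


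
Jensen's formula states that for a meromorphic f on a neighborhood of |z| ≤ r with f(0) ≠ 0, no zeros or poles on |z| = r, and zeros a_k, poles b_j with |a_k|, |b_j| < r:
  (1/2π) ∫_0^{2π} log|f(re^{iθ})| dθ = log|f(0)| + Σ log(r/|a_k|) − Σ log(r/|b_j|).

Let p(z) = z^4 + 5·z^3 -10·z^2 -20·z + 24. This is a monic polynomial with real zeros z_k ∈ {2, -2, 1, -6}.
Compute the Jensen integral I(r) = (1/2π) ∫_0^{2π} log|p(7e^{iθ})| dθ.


Zeros: -6, -2, 1, 2; r = 7.
Inside |z| < r: -6, -2, 1, 2. Outside (|z| ≥ r): ∅.
p(0) = 24, so log|p(0)| = log(24) = 3.1781.
Apply Jensen: I(r) = log|p(0)| + Σ_k log(r/|z_k|), summed over zeros inside |z| < r.
  log(r/|z_k|) for z_k = 2: log(7/2) = 1.2528
  log(r/|z_k|) for z_k = -2: log(7/2) = 1.2528
  log(r/|z_k|) for z_k = 1: log(7/1) = 1.9459
  log(r/|z_k|) for z_k = -6: log(7/6) = 0.1542
Sum over inside zeros: 4.6056.
I(r) = log|p(0)| + (inside sum) = 3.1781 + 4.6056 = 7.7836.
Closed form (all zeros inside, monic): I(r) = n·log(r) = 4·log(7) = 7.7836. ✓

I(r) ≈ 7.7836.


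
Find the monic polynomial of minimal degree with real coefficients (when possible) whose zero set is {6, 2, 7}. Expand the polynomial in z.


The polynomial is p(z) = ∏_{α ∈ S} (z − α), where S = {6, 2, 7}.
Expanding the product yields: p(z) = z^3 -15·z^2 + 68·z -84.
The resulting polynomial has degree 3 and real coefficients as required.

p(z) = z^3 -15·z^2 + 68·z -84.


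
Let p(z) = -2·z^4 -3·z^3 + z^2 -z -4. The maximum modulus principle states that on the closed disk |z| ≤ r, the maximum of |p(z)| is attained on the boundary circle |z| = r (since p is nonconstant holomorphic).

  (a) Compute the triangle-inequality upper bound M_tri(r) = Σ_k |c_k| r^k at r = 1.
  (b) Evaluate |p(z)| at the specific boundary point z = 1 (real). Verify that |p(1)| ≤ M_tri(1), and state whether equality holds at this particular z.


Coefficients: c_0 = -4, c_1 = -1, c_2 = 1, c_3 = -3, c_4 = -2. Radius r = 1.
Part (a). Triangle bound: M_tri(r) = Σ_k |c_k| r^k
  = |-4|·1^0 + |-1|·1^1 + |1|·1^2 + |-3|·1^3 + |-2|·1^4
  = 4 + 1 + 1 + 3 + 2 = 11.
This bounds M(r) := max_{|z|=r} |p(z)| from above; equality holds iff all terms c_k z^k can be made to align in phase at a single z on |z|=r.
Part (b). At z = 1 (real, on the circle |z| = r):
  p(1) = (-4)·1^0 + (-1)·1^1 + (1)·1^2 + (-3)·1^3 + (-2)·1^4 = -9.
  |p(1)| = 9.
Check: |p(1)| = 9 ≤ 11 = M_tri(1). ✓ Equality does not hold at z = 1 (the coefficients have mixed signs, so the terms do not all align in phase there).

M_tri(1) = 11; |p(1)| = 9; equality at z=1: no.


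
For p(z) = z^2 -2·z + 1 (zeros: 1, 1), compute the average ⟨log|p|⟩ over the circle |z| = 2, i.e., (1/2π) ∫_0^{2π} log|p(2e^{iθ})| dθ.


Zeros: 1, 1; r = 2.
Inside |z| < r: 1, 1. Outside (|z| ≥ r): ∅.
p(0) = 1, so log|p(0)| = log(1) = 0.0000.
Apply Jensen: I(r) = log|p(0)| + Σ_k log(r/|z_k|), summed over zeros inside |z| < r.
  log(r/|z_k|) for z_k = 1: log(2/1) = 0.6931
  log(r/|z_k|) for z_k = 1: log(2/1) = 0.6931
Sum over inside zeros: 1.3863.
I(r) = log|p(0)| + (inside sum) = 0.0000 + 1.3863 = 1.3863.
Closed form (all zeros inside, monic): I(r) = n·log(r) = 2·log(2) = 1.3863. ✓

I(r) ≈ 1.3863.


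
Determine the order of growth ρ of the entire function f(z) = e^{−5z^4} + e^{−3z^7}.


Each summand is entire of order 4 and 7 respectively (as in the single-exponential case). The order of a sum is at most the max of the orders, so ρ ≤ 7. For the lower bound: on |z|=r choose arg z so that -3z^7 is real positive; then |e^{-3z^7}| = e^{3r^7} while |e^{-5z^4}| ≤ e^{5r^4} = o(e^{3r^7}). So |f| ≥ e^{3r^7}(1 − o(1)) and ρ ≥ 7. Hence ρ = max(4, 7) = 7.
Therefore ρ = 7.

Order ρ = 7.


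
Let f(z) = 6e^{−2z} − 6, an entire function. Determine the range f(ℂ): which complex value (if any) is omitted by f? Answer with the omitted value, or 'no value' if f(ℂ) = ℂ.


Little Picard bounds the complement of f(ℂ) to at most one point.
e^{−2z} is never zero on ℂ, so 6·e^{−2z} takes every value in ℂ ∖ {0}. Adding -6 shifts the range to ℂ ∖ {-6}. Thus f omits exactly the value -6.

Omitted value: -6.


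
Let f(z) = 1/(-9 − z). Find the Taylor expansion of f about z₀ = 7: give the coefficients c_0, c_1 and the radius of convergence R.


Let w = z − z₀, so z = z₀ + w.
Then -9 − z = -9 − (z₀ + w) = (-9 − z₀) − w = -16 − w.
f(z) = 1/(-16 − w) = (1/(-16)) · 1/(1 − w/(-16)) = Σ_{n≥0} w^n / (-16)^(n+1).
So c_n = 1/(-16)^(n+1):
  c_0 = 1/(-16)^1 = -1/16.
  c_1 = 1/(-16)^2 = 1/256.
The series is valid for |w/d| < 1, i.e. |z − z₀| < |d|.
Radius of convergence: R = |-9 − z₀| = |-16| = 16 (distance from z₀ to the singularity z = -9).

c_0 = -1/16, c_1 = 1/256; R = 16.


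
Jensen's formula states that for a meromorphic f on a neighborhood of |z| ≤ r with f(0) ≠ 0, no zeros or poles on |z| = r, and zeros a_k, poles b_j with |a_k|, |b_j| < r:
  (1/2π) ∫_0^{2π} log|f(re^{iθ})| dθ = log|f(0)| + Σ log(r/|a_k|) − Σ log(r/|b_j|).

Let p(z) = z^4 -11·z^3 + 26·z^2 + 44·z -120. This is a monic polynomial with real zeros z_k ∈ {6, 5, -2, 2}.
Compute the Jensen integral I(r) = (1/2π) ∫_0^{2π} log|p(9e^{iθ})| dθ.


Zeros: -2, 2, 5, 6; r = 9.
Inside |z| < r: -2, 2, 5, 6. Outside (|z| ≥ r): ∅.
p(0) = -120, so log|p(0)| = log(120) = 4.7875.
Apply Jensen: I(r) = log|p(0)| + Σ_k log(r/|z_k|), summed over zeros inside |z| < r.
  log(r/|z_k|) for z_k = 6: log(9/6) = 0.4055
  log(r/|z_k|) for z_k = 5: log(9/5) = 0.5878
  log(r/|z_k|) for z_k = -2: log(9/2) = 1.5041
  log(r/|z_k|) for z_k = 2: log(9/2) = 1.5041
Sum over inside zeros: 4.0014.
I(r) = log|p(0)| + (inside sum) = 4.7875 + 4.0014 = 8.7889.
Closed form (all zeros inside, monic): I(r) = n·log(r) = 4·log(9) = 8.7889. ✓

I(r) ≈ 8.7889.


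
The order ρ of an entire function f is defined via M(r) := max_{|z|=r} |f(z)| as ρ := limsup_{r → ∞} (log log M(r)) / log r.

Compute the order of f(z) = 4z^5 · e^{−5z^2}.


M(r) = max_{|z|=r} |4|·|z|^5·|e^{−5z^2}| = 4·r^5 · e^{5r^2} (the factors attain their maxima compatibly on |z|=r). Then log M(r) = log 4 + 5·log r + 5r^2, dominated by the last term, so log log M(r) ~ 2·log r. The polynomial factor 4z^5 contributes only a log r term and does not affect the order. ρ = 2.
Therefore ρ = 2.

Order ρ = 2.


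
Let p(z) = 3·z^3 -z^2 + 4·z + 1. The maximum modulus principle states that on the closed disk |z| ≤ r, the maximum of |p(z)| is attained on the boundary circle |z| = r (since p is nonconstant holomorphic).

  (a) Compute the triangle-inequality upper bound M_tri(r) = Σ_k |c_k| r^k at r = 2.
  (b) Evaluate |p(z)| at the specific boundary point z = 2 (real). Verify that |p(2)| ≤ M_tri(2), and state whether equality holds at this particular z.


Coefficients: c_0 = 1, c_1 = 4, c_2 = -1, c_3 = 3. Radius r = 2.
Part (a). Triangle bound: M_tri(r) = Σ_k |c_k| r^k
  = |1|·2^0 + |4|·2^1 + |-1|·2^2 + |3|·2^3
  = 1 + 8 + 4 + 24 = 37.
This bounds M(r) := max_{|z|=r} |p(z)| from above; equality holds iff all terms c_k z^k can be made to align in phase at a single z on |z|=r.
Part (b). At z = 2 (real, on the circle |z| = r):
  p(2) = (1)·2^0 + (4)·2^1 + (-1)·2^2 + (3)·2^3 = 29.
  |p(2)| = 29.
Check: |p(2)| = 29 ≤ 37 = M_tri(2). ✓ Equality does not hold at z = 2 (the coefficients have mixed signs, so the terms do not all align in phase there).

M_tri(2) = 37; |p(2)| = 29; equality at z=2: no.


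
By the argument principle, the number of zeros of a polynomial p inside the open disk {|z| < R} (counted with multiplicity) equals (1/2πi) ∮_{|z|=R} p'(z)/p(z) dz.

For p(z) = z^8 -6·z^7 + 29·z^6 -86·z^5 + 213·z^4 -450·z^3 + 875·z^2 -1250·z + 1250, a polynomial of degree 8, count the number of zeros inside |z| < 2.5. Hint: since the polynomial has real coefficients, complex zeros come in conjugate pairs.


The zeros of p are: (1 + 2i), (1 - 2i), (2 + 1i), (2 - 1i), (-1 + 2i), (-1 - 2i), (1 + 3i), (1 - 3i).
Their magnitudes are: 2.236, 2.236, 2.236, 2.236, 2.236, 2.236, 3.162, 3.162.
Zeros with |z| < R = 2.5: (1 + 2i), (1 - 2i), (2 + 1i), (2 - 1i), (-1 + 2i), (-1 - 2i).
Count = 6.
By the argument principle, (1/2πi) ∮_{|z|=R} p'(z)/p(z) dz equals exactly this count.

Number of zeros inside |z| < 2.5: 6.


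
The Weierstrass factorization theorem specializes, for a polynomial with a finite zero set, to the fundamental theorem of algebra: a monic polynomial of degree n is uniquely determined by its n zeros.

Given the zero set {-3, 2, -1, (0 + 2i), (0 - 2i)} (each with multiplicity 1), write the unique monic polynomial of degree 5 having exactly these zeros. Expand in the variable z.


The polynomial is p(z) = ∏_{α ∈ S} (z − α), where S = {-3, 2, -1, (0 + 2i), (0 - 2i)}.
Expanding the product yields: p(z) = z^5 + 2·z^4 -z^3 + 2·z^2 -20·z -24.
Note conjugate pairs combine to real quadratics: (z − (0+2i))(z − (0−2i)) = z² + 4.
The resulting polynomial has degree 5 and real coefficients as required.

p(z) = z^5 + 2·z^4 -z^3 + 2·z^2 -20·z -24.


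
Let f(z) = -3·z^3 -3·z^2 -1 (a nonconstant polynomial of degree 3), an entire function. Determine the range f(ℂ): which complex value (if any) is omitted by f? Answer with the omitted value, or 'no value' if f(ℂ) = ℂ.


Little Picard bounds the complement of f(ℂ) to at most one point.
For every w ∈ ℂ, the equation p(z) − w = 0 is a nonconstant polynomial in z and hence has at least one root by the fundamental theorem of algebra. So p is surjective onto ℂ, omitting no value.

Omitted value: no value.


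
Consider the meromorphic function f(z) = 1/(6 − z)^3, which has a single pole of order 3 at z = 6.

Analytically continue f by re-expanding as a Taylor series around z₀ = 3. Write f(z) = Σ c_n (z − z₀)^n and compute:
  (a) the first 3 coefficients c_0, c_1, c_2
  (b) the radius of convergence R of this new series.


Let w = z − z₀, so z = z₀ + w.
Then 6 − z = 6 − (z₀ + w) = (6 − z₀) − w = 3 − w.
f(z) = 1/(3 − w)^3 = (1/(3)^3) · (1 − w/(3))^{−3}.
By the binomial series (1−u)^{−3} = Σ_{n≥0} C(n+2, 2) u^n for |u|<1, with u = w/(3):
  c_n = C(n+2, 2) / (3)^(n+3).
  c_0 = 1/(3)^3 = 1/27.
  c_1 = 3/(3)^4 = 1/27.
  c_2 = 6/(3)^5 = 2/81.
The series is valid for |w/d| < 1, i.e. |z − z₀| < |d|.
Radius of convergence: R = |6 − z₀| = |3| = 3 (distance from z₀ to the singularity z = 6).

c_0 = 1/27, c_1 = 1/27, c_2 = 2/81; R = 3.


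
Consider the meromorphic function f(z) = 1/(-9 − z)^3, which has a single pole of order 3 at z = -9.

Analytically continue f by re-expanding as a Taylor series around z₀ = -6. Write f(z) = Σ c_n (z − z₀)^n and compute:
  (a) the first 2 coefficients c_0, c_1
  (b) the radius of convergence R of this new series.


Let w = z − z₀, so z = z₀ + w.
Then -9 − z = -9 − (z₀ + w) = (-9 − z₀) − w = -3 − w.
f(z) = 1/(-3 − w)^3 = (1/(-3)^3) · (1 − w/(-3))^{−3}.
By the binomial series (1−u)^{−3} = Σ_{n≥0} C(n+2, 2) u^n for |u|<1, with u = w/(-3):
  c_n = C(n+2, 2) / (-3)^(n+3).
  c_0 = 1/(-3)^3 = -1/27.
  c_1 = 3/(-3)^4 = 1/27.
The series is valid for |w/d| < 1, i.e. |z − z₀| < |d|.
Radius of convergence: R = |-9 − z₀| = |-3| = 3 (distance from z₀ to the singularity z = -9).

c_0 = -1/27, c_1 = 1/27; R = 3.


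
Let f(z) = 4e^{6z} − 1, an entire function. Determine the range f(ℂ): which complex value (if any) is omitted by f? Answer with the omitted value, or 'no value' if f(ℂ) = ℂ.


Little Picard bounds the complement of f(ℂ) to at most one point.
e^{6z} is never zero on ℂ, so 4·e^{6z} takes every value in ℂ ∖ {0}. Adding -1 shifts the range to ℂ ∖ {-1}. Thus f omits exactly the value -1.

Omitted value: -1.


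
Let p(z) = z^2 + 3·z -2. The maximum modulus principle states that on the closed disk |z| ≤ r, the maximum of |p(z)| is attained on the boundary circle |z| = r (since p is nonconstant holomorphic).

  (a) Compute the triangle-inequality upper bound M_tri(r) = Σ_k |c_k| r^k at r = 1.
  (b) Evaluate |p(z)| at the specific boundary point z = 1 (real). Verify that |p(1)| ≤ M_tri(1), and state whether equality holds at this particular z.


Coefficients: c_0 = -2, c_1 = 3, c_2 = 1. Radius r = 1.
Part (a). Triangle bound: M_tri(r) = Σ_k |c_k| r^k
  = |-2|·1^0 + |3|·1^1 + |1|·1^2
  = 2 + 3 + 1 = 6.
This bounds M(r) := max_{|z|=r} |p(z)| from above; equality holds iff all terms c_k z^k can be made to align in phase at a single z on |z|=r.
Part (b). At z = 1 (real, on the circle |z| = r):
  p(1) = (-2)·1^0 + (3)·1^1 + (1)·1^2 = 2.
  |p(1)| = 2.
Check: |p(1)| = 2 ≤ 6 = M_tri(1). ✓ Equality does not hold at z = 1 (the coefficients have mixed signs, so the terms do not all align in phase there).

M_tri(1) = 6; |p(1)| = 2; equality at z=1: no.


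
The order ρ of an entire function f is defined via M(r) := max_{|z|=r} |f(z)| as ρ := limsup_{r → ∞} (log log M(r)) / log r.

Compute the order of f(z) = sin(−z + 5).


sin(w) is a linear combination of e^{iw} and e^{−iw} (or e^w, e^{−w} in the hyperbolic case), so |sin(w)| ≤ e^{|w|}. With w = −z + 5, |w| ≤ 1|z| + 5 = 1r + 5 on |z| = r, giving M(r) ≤ e^{1r + 5}, so ρ ≤ 1. On a suitable ray (z = it for sin/cos; z = t for sinh/cosh, t real → ∞), |sin(−z + 5)| grows like e^{1|t|}/2, so ρ ≥ 1. Hence ρ = 1.
Therefore ρ = 1.

Order ρ = 1.


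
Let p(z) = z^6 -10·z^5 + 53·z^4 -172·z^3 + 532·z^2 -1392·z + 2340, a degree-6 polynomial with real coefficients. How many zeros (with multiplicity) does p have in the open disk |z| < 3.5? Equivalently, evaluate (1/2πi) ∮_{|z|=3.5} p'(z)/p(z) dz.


The zeros of p are: (3 + 2i), (3 - 2i), (-1 + 3i), (-1 - 3i), (3 + 3i), (3 - 3i).
Their magnitudes are: 3.606, 3.606, 3.162, 3.162, 4.243, 4.243.
Zeros with |z| < R = 3.5: (-1 + 3i), (-1 - 3i).
Count = 2.
By the argument principle, (1/2πi) ∮_{|z|=R} p'(z)/p(z) dz equals exactly this count.

Number of zeros inside |z| < 3.5: 2.


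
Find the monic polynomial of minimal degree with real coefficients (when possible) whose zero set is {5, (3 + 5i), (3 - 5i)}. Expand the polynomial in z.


The polynomial is p(z) = ∏_{α ∈ S} (z − α), where S = {5, (3 + 5i), (3 - 5i)}.
Expanding the product yields: p(z) = z^3 -11·z^2 + 64·z -170.
Note conjugate pairs combine to real quadratics: (z − (3+5i))(z − (3−5i)) = z² − 6z + 34.
The resulting polynomial has degree 3 and real coefficients as required.

p(z) = z^3 -11·z^2 + 64·z -170.


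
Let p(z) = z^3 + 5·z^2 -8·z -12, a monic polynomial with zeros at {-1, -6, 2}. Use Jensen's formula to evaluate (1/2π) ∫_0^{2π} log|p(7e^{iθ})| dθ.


Zeros: -6, -1, 2; r = 7.
Inside |z| < r: -6, -1, 2. Outside (|z| ≥ r): ∅.
p(0) = -12, so log|p(0)| = log(12) = 2.4849.
Apply Jensen: I(r) = log|p(0)| + Σ_k log(r/|z_k|), summed over zeros inside |z| < r.
  log(r/|z_k|) for z_k = -1: log(7/1) = 1.9459
  log(r/|z_k|) for z_k = -6: log(7/6) = 0.1542
  log(r/|z_k|) for z_k = 2: log(7/2) = 1.2528
Sum over inside zeros: 3.3528.
I(r) = log|p(0)| + (inside sum) = 2.4849 + 3.3528 = 5.8377.
Closed form (all zeros inside, monic): I(r) = n·log(r) = 3·log(7) = 5.8377. ✓

I(r) ≈ 5.8377.


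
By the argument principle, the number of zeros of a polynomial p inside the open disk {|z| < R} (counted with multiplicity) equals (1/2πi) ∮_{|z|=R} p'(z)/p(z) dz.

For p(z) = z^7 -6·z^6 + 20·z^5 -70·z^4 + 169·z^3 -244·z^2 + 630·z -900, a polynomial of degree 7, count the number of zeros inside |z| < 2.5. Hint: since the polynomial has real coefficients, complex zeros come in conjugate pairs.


The zeros of p are: (0 + 3i), (0 - 3i), (-1 + 2i), (-1 - 2i), (3 + 1i), (3 - 1i), 2.
Their magnitudes are: 3, 3, 2.236, 2.236, 3.162, 3.162, 2.
Zeros with |z| < R = 2.5: (-1 + 2i), (-1 - 2i), 2.
Count = 3.
By the argument principle, (1/2πi) ∮_{|z|=R} p'(z)/p(z) dz equals exactly this count.

Number of zeros inside |z| < 2.5: 3.


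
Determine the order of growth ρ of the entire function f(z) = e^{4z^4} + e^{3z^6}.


Each summand is entire of order 4 and 6 respectively (as in the single-exponential case). The order of a sum is at most the max of the orders, so ρ ≤ 6. For the lower bound: on |z|=r choose arg z so that 3z^6 is real positive; then |e^{3z^6}| = e^{3r^6} while |e^{4z^4}| ≤ e^{4r^4} = o(e^{3r^6}). So |f| ≥ e^{3r^6}(1 − o(1)) and ρ ≥ 6. Hence ρ = max(4, 6) = 6.
Therefore ρ = 6.

Order ρ = 6.


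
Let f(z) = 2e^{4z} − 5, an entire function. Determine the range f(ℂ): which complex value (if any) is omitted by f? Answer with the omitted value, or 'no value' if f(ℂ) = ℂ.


Little Picard bounds the complement of f(ℂ) to at most one point.
e^{4z} is never zero on ℂ, so 2·e^{4z} takes every value in ℂ ∖ {0}. Adding -5 shifts the range to ℂ ∖ {-5}. Thus f omits exactly the value -5.

Omitted value: -5.


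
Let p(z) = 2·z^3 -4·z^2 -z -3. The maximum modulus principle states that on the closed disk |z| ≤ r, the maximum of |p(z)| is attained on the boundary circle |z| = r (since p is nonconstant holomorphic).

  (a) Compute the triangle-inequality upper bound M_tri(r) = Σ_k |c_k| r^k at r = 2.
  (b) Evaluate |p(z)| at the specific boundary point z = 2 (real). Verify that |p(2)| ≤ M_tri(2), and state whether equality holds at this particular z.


Coefficients: c_0 = -3, c_1 = -1, c_2 = -4, c_3 = 2. Radius r = 2.
Part (a). Triangle bound: M_tri(r) = Σ_k |c_k| r^k
  = |-3|·2^0 + |-1|·2^1 + |-4|·2^2 + |2|·2^3
  = 3 + 2 + 16 + 16 = 37.
This bounds M(r) := max_{|z|=r} |p(z)| from above; equality holds iff all terms c_k z^k can be made to align in phase at a single z on |z|=r.
Part (b). At z = 2 (real, on the circle |z| = r):
  p(2) = (-3)·2^0 + (-1)·2^1 + (-4)·2^2 + (2)·2^3 = -5.
  |p(2)| = 5.
Check: |p(2)| = 5 ≤ 37 = M_tri(2). ✓ Equality does not hold at z = 2 (the coefficients have mixed signs, so the terms do not all align in phase there).

M_tri(2) = 37; |p(2)| = 5; equality at z=2: no.


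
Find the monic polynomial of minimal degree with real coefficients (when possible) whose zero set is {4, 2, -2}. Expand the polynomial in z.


The polynomial is p(z) = ∏_{α ∈ S} (z − α), where S = {4, 2, -2}.
Expanding the product yields: p(z) = z^3 -4·z^2 -4·z + 16.
The resulting polynomial has degree 3 and real coefficients as required.

p(z) = z^3 -4·z^2 -4·z + 16.


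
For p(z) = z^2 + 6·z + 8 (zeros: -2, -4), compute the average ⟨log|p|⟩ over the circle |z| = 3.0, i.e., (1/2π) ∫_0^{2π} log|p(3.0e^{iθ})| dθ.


Zeros: -4, -2; r = 3.0.
Inside |z| < r: -2. Outside (|z| ≥ r): -4.
p(0) = 8, so log|p(0)| = log(8) = 2.0794.
Apply Jensen: I(r) = log|p(0)| + Σ_k log(r/|z_k|), summed over zeros inside |z| < r.
  log(r/|z_k|) for z_k = -2: log(3.0/2) = 0.4055
  Outside zeros (-4) contribute nothing to the Jensen sum.
Sum over inside zeros: 0.4055.
I(r) = log|p(0)| + (inside sum) = 2.0794 + 0.4055 = 2.4849.
Note: since some zeros are outside |z| ≤ r, the simplified n·log(r) form does NOT apply — only the inside zeros contribute.

I(r) ≈ 2.4849.
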